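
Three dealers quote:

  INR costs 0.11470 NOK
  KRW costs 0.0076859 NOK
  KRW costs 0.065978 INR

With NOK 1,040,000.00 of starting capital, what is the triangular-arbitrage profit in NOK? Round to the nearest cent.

Profitable loop is NOK → INR → KRW → NOK:
NOK 1,040,000.00 ÷ 0.11470 = INR 9,067,131.65
INR 9,067,131.65 ÷ 0.065978 = KRW 137,426,591
KRW 137,426,591 × 0.0076859 = NOK 1,056,247.04
Profit = NOK 1,056,247.04 − NOK 1,040,000.00

Profit: NOK 16,247.04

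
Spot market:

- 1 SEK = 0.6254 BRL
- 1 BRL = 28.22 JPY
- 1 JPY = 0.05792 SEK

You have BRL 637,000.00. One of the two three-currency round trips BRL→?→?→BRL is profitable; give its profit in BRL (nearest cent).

Profitable loop is BRL → JPY → SEK → BRL:
BRL 637,000.00 × 28.22 = JPY 17,976,140
JPY 17,976,140 × 0.05792 = SEK 1,041,178.03
SEK 1,041,178.03 × 0.6254 = BRL 651,152.74
Profit = BRL 651,152.74 − BRL 637,000.00

Profit: BRL 14,152.74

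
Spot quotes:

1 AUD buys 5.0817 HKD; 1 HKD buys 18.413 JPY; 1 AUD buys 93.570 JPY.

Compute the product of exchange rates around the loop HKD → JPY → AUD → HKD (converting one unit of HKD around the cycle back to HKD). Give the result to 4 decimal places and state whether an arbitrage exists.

Around HKD → JPY → AUD → HKD: 1 × 18.413 ÷ 93.570 × 5.0817 = 0.999993
Product ≈ 1 (deviation 0.001%, within rounding noise).

1.0000 (no arbitrage)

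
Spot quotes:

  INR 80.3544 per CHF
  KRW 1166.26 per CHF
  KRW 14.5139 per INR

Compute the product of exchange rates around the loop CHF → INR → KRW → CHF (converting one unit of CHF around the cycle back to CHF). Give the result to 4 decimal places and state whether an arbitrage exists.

1.0000 (no arbitrage)

Around CHF → INR → KRW → CHF: 1 × 80.3544 × 14.5139 ÷ 1166.26 = 0.999996
Product ≈ 1 (deviation 0.000%, within rounding noise).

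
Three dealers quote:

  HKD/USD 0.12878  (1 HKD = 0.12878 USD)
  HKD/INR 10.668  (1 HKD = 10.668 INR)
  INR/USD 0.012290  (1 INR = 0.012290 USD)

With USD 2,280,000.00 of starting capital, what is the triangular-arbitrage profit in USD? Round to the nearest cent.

Profitable loop is USD → HKD → INR → USD:
USD 2,280,000.00 ÷ 0.12878 = HKD 17,704,612.52
HKD 17,704,612.52 × 10.668 = INR 188,872,806.34
INR 188,872,806.34 × 0.012290 = USD 2,321,246.79
Profit = USD 2,321,246.79 − USD 2,280,000.00

Profit: USD 41,246.79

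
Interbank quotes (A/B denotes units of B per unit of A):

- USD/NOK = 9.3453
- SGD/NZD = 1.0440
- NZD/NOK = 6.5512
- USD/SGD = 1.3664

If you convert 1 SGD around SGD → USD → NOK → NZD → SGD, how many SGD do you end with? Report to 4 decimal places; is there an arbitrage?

Around SGD → USD → NOK → NZD → SGD: 1 ÷ 1.3664 × 9.3453 ÷ 6.5512 ÷ 1.0440 = 0.999986
Product ≈ 1 (deviation 0.001%, within rounding noise).

1.0000 (no arbitrage)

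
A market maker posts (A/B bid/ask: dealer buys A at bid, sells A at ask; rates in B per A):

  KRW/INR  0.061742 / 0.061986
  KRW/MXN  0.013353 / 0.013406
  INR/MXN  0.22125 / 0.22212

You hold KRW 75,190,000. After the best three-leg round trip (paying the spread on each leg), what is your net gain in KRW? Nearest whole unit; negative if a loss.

Best loop KRW → INR → MXN → KRW:
KRW 75,190,000 × 0.061742 (sell KRW at bid) = INR 4,642,380.98
INR 4,642,380.98 × 0.22125 (sell INR at bid) = MXN 1,027,126.79
MXN 1,027,126.79 ÷ 0.013406 (buy KRW at ask) = KRW 76,616,947

Net profit: KRW 1,426,947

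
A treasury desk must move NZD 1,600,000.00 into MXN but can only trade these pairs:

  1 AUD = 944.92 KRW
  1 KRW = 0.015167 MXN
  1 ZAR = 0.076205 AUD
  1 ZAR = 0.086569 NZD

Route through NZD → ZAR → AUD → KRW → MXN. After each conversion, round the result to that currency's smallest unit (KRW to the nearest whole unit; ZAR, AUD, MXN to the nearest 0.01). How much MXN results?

NZD 1,600,000.00 ÷ 0.086569 = ZAR 18,482,366.67
ZAR 18,482,366.67 × 0.076205 = AUD 1,408,448.75
AUD 1,408,448.75 × 944.92 = KRW 1,330,871,393
KRW 1,330,871,393 × 0.015167 = MXN 20,185,326.42

MXN 20,185,326.42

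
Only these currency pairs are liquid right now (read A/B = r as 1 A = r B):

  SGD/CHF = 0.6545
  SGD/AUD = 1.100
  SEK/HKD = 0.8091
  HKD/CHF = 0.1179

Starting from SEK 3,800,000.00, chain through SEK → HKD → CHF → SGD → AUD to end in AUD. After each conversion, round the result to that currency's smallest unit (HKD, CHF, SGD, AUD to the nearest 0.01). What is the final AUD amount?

AUD 609,231.90

SEK 3,800,000.00 × 0.8091 = HKD 3,074,580.00
HKD 3,074,580.00 × 0.1179 = CHF 362,492.98
CHF 362,492.98 ÷ 0.6545 = SGD 553,847.18
SGD 553,847.18 × 1.100 = AUD 609,231.90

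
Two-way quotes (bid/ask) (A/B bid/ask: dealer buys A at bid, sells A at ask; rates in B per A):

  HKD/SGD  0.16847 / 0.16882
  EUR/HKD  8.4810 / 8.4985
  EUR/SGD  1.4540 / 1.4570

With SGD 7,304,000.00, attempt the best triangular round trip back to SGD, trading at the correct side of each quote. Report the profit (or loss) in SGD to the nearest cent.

Best loop SGD → HKD → EUR → SGD:
SGD 7,304,000.00 ÷ 0.16882 (buy HKD at ask) = HKD 43,265,015.99
HKD 43,265,015.99 ÷ 8.4985 (buy EUR at ask) = EUR 5,090,900.28
EUR 5,090,900.28 × 1.4540 (sell EUR at bid) = SGD 7,402,169.00

Net profit: SGD 98,169.00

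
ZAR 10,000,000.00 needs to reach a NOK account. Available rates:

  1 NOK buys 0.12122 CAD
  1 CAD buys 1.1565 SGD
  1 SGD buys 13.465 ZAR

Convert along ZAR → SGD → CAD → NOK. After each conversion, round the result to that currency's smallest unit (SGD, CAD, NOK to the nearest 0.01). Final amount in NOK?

ZAR 10,000,000.00 ÷ 13.465 = SGD 742,666.17
SGD 742,666.17 ÷ 1.1565 = CAD 642,167.03
CAD 642,167.03 ÷ 0.12122 = NOK 5,297,533.66

NOK 5,297,533.66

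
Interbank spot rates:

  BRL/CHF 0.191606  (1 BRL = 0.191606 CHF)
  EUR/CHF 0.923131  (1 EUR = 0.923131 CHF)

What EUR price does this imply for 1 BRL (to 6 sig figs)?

1 BRL × 0.191606 = 0.191606 CHF
0.191606 CHF ÷ 0.923131 = 0.207561 EUR

BRL/EUR = 0.207561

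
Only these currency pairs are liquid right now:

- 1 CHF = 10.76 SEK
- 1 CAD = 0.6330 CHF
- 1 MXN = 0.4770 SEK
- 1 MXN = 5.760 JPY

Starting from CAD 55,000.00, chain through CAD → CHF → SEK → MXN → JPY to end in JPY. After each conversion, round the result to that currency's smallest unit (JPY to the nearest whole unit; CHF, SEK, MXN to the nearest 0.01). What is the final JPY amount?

CAD 55,000.00 × 0.6330 = CHF 34,815.00
CHF 34,815.00 × 10.76 = SEK 374,609.40
SEK 374,609.40 ÷ 0.4770 = MXN 785,344.65
MXN 785,344.65 × 5.760 = JPY 4,523,585

JPY 4,523,585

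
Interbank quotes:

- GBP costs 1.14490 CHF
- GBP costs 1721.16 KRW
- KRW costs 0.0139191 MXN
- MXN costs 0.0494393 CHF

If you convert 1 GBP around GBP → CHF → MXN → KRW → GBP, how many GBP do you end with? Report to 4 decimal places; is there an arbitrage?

Around GBP → CHF → MXN → KRW → GBP: 1 × 1.14490 ÷ 0.0494393 ÷ 0.0139191 ÷ 1721.16 = 0.966636
Product < 1; profitable direction is GBP → KRW → MXN → CHF → GBP.

0.9666 (arbitrage exists)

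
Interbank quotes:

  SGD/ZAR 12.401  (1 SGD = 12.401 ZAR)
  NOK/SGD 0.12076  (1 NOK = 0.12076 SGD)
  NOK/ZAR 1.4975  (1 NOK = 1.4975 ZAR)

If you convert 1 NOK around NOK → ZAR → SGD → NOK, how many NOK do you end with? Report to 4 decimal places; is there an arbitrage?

1.0000 (no arbitrage)

Around NOK → ZAR → SGD → NOK: 1 × 1.4975 ÷ 12.401 ÷ 0.12076 = 0.999970
Product ≈ 1 (deviation 0.003%, within rounding noise).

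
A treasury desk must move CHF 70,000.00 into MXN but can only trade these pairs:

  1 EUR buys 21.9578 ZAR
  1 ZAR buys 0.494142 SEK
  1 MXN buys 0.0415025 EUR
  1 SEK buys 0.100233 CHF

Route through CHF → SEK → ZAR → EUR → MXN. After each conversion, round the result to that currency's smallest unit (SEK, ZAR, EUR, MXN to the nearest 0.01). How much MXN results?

MXN 1,550,859.59

CHF 70,000.00 ÷ 0.100233 = SEK 698,372.79
SEK 698,372.79 ÷ 0.494142 = ZAR 1,413,303.85
ZAR 1,413,303.85 ÷ 21.9578 = EUR 64,364.55
EUR 64,364.55 ÷ 0.0415025 = MXN 1,550,859.59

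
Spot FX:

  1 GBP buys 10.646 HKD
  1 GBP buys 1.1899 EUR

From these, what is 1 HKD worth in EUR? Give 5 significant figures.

HKD/EUR = 0.11177

1 HKD ÷ 10.646 = 0.093932 GBP
0.093932 GBP × 1.1899 = 0.11177 EUR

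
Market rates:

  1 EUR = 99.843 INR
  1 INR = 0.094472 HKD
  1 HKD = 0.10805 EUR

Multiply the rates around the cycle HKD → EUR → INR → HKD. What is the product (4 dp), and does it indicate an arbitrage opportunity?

1.0192 (arbitrage exists)

Around HKD → EUR → INR → HKD: 1 × 0.10805 × 99.843 × 0.094472 = 1.019167
Product > 1; profitable direction is HKD → EUR → INR → HKD.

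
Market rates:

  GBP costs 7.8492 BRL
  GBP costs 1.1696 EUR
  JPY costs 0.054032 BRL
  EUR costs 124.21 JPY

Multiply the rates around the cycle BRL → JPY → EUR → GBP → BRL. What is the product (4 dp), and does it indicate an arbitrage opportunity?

1.0000 (no arbitrage)

Around BRL → JPY → EUR → GBP → BRL: 1 ÷ 0.054032 ÷ 124.21 ÷ 1.1696 × 7.8492 = 0.999955
Product ≈ 1 (deviation 0.005%, within rounding noise).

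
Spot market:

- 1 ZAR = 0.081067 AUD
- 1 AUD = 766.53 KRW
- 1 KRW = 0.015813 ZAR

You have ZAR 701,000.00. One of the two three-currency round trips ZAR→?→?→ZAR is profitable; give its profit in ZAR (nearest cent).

Profitable loop is ZAR → KRW → AUD → ZAR:
ZAR 701,000.00 ÷ 0.015813 = KRW 44,330,614
KRW 44,330,614 ÷ 766.53 = AUD 57,832.85
AUD 57,832.85 ÷ 0.081067 = ZAR 713,395.70
Profit = ZAR 713,395.70 − ZAR 701,000.00

Profit: ZAR 12,395.70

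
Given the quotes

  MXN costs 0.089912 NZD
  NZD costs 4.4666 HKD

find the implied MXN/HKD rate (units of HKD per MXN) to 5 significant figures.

1 MXN × 0.089912 = 0.089912 NZD
0.089912 NZD × 4.4666 = 0.401601 HKD

MXN/HKD = 0.40160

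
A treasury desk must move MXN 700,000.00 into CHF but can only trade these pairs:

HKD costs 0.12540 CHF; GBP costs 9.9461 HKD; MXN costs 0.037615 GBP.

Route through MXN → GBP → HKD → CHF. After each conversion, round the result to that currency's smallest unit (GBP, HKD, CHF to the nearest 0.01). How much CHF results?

MXN 700,000.00 × 0.037615 = GBP 26,330.50
GBP 26,330.50 × 9.9461 = HKD 261,885.79
HKD 261,885.79 × 0.12540 = CHF 32,840.48

CHF 32,840.48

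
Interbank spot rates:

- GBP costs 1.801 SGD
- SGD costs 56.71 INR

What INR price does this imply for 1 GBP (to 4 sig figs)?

GBP/INR = 102.1

1 GBP × 1.801 = 1.801 SGD
1.801 SGD × 56.71 = 102.135 INR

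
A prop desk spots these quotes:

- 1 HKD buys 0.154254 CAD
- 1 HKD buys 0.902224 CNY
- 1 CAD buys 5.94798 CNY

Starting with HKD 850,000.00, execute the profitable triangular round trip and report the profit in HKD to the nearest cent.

Profit: HKD 14,391.49

Profitable loop is HKD → CAD → CNY → HKD:
HKD 850,000.00 × 0.154254 = CAD 131,115.90
CAD 131,115.90 × 5.94798 = CNY 779,874.75
CNY 779,874.75 ÷ 0.902224 = HKD 864,391.49
Profit = HKD 864,391.49 − HKD 850,000.00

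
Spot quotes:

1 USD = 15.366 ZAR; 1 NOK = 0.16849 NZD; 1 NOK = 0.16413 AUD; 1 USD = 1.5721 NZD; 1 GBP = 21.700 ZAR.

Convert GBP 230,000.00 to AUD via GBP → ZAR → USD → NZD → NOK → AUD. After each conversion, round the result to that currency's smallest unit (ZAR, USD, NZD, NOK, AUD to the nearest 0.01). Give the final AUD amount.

AUD 497,417.15

GBP 230,000.00 × 21.700 = ZAR 4,991,000.00
ZAR 4,991,000.00 ÷ 15.366 = USD 324,808.02
USD 324,808.02 × 1.5721 = NZD 510,630.69
NZD 510,630.69 ÷ 0.16849 = NOK 3,030,629.06
NOK 3,030,629.06 × 0.16413 = AUD 497,417.15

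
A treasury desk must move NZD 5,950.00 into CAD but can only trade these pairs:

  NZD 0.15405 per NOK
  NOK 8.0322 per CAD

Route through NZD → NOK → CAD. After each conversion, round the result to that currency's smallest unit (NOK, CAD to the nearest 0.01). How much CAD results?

CAD 4,808.62

NZD 5,950.00 ÷ 0.15405 = NOK 38,623.82
NOK 38,623.82 ÷ 8.0322 = CAD 4,808.62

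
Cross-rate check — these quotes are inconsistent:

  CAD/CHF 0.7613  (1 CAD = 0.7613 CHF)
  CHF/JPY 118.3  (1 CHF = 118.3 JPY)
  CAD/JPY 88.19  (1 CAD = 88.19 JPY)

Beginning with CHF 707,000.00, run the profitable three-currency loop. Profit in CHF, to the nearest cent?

Profitable loop is CHF → JPY → CAD → CHF:
CHF 707,000.00 × 118.3 = JPY 83,638,100
JPY 83,638,100 ÷ 88.19 = CAD 948,385.30
CAD 948,385.30 × 0.7613 = CHF 722,005.73
Profit = CHF 722,005.73 − CHF 707,000.00

Profit: CHF 15,005.73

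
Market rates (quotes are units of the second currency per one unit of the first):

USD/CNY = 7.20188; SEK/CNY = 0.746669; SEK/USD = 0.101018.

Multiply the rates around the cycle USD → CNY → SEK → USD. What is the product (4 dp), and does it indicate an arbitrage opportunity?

Around USD → CNY → SEK → USD: 1 × 7.20188 ÷ 0.746669 × 0.101018 = 0.974353
Product < 1; profitable direction is USD → SEK → CNY → USD.

0.9744 (arbitrage exists)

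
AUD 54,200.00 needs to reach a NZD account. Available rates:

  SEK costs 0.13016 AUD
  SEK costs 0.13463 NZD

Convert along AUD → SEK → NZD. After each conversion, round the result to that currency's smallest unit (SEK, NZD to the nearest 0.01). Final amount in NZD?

AUD 54,200.00 ÷ 0.13016 = SEK 416,410.57
SEK 416,410.57 × 0.13463 = NZD 56,061.36

NZD 56,061.36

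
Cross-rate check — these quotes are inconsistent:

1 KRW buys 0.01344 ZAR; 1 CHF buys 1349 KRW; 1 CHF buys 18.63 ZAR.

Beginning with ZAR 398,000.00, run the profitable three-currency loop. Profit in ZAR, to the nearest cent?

Profit: ZAR 10,963.65

Profitable loop is ZAR → KRW → CHF → ZAR:
ZAR 398,000.00 ÷ 0.01344 = KRW 29,613,095
KRW 29,613,095 ÷ 1349 = CHF 21,951.89
CHF 21,951.89 × 18.63 = ZAR 408,963.65
Profit = ZAR 408,963.65 − ZAR 398,000.00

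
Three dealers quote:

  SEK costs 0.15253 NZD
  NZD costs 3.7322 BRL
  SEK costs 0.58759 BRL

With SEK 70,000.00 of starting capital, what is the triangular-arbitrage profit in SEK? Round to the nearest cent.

Profitable loop is SEK → BRL → NZD → SEK:
SEK 70,000.00 × 0.58759 = BRL 41,131.30
BRL 41,131.30 ÷ 3.7322 = NZD 11,020.66
NZD 11,020.66 ÷ 0.15253 = SEK 72,252.40
Profit = SEK 72,252.40 − SEK 70,000.00

Profit: SEK 2,252.40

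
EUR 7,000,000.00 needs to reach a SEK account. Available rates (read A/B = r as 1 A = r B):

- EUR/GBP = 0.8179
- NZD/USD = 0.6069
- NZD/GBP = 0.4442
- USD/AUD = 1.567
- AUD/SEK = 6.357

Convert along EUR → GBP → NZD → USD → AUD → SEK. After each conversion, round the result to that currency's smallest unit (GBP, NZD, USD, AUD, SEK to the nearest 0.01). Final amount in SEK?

EUR 7,000,000.00 × 0.8179 = GBP 5,725,300.00
GBP 5,725,300.00 ÷ 0.4442 = NZD 12,889,013.96
NZD 12,889,013.96 × 0.6069 = USD 7,822,342.57
USD 7,822,342.57 × 1.567 = AUD 12,257,610.81
AUD 12,257,610.81 × 6.357 = SEK 77,921,631.92

SEK 77,921,631.92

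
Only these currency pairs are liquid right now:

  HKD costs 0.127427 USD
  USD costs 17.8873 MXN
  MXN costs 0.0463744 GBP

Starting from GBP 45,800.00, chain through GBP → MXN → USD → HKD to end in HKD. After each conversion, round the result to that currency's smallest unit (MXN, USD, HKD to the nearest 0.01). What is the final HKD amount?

GBP 45,800.00 ÷ 0.0463744 = MXN 987,613.86
MXN 987,613.86 ÷ 17.8873 = USD 55,213.13
USD 55,213.13 ÷ 0.127427 = HKD 433,292.24

HKD 433,292.24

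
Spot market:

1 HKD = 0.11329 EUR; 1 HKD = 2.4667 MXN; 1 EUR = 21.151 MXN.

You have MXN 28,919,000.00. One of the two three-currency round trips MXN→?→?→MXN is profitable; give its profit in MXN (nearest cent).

Profitable loop is MXN → EUR → HKD → MXN:
MXN 28,919,000.00 ÷ 21.151 = EUR 1,367,263.96
EUR 1,367,263.96 ÷ 0.11329 = HKD 12,068,708.26
HKD 12,068,708.26 × 2.4667 = MXN 29,769,882.67
Profit = MXN 29,769,882.67 − MXN 28,919,000.00

Profit: MXN 850,882.67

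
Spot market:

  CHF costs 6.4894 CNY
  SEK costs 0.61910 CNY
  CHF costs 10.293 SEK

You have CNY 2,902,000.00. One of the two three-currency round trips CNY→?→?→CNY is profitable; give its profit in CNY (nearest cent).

Profitable loop is CNY → SEK → CHF → CNY:
CNY 2,902,000.00 ÷ 0.61910 = SEK 4,687,449.52
SEK 4,687,449.52 ÷ 10.293 = CHF 455,401.68
CHF 455,401.68 × 6.4894 = CNY 2,955,283.68
Profit = CNY 2,955,283.68 − CNY 2,902,000.00

Profit: CNY 53,283.68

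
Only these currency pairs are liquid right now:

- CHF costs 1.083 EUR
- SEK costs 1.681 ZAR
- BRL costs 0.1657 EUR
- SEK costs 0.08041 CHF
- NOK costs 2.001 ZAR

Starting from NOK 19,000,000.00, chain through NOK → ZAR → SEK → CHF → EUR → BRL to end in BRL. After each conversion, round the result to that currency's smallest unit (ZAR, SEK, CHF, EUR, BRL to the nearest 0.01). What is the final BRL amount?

NOK 19,000,000.00 × 2.001 = ZAR 38,019,000.00
ZAR 38,019,000.00 ÷ 1.681 = SEK 22,616,894.71
SEK 22,616,894.71 × 0.08041 = CHF 1,818,624.50
CHF 1,818,624.50 × 1.083 = EUR 1,969,570.33
EUR 1,969,570.33 ÷ 0.1657 = BRL 11,886,362.88

BRL 11,886,362.88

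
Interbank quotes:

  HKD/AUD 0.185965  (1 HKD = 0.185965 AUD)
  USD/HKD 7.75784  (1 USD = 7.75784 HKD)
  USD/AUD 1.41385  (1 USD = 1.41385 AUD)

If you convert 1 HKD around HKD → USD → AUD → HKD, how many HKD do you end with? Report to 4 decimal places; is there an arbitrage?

Around HKD → USD → AUD → HKD: 1 ÷ 7.75784 × 1.41385 ÷ 0.185965 = 0.980012
Product < 1; profitable direction is HKD → AUD → USD → HKD.

0.9800 (arbitrage exists)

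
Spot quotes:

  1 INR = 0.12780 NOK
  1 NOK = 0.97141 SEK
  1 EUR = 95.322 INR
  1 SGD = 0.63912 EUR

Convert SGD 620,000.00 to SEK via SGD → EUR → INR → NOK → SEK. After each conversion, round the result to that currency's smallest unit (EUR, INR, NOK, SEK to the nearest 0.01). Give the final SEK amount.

SGD 620,000.00 × 0.63912 = EUR 396,254.40
EUR 396,254.40 × 95.322 = INR 37,771,761.92
INR 37,771,761.92 × 0.12780 = NOK 4,827,231.17
NOK 4,827,231.17 × 0.97141 = SEK 4,689,220.63

SEK 4,689,220.63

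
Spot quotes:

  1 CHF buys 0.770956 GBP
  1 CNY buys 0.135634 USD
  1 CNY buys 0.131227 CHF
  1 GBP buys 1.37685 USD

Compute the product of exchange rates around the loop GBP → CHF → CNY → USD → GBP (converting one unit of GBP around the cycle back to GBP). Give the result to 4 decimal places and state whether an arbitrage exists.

Around GBP → CHF → CNY → USD → GBP: 1 ÷ 0.770956 ÷ 0.131227 × 0.135634 ÷ 1.37685 = 0.973709
Product < 1; profitable direction is GBP → USD → CNY → CHF → GBP.

0.9737 (arbitrage exists)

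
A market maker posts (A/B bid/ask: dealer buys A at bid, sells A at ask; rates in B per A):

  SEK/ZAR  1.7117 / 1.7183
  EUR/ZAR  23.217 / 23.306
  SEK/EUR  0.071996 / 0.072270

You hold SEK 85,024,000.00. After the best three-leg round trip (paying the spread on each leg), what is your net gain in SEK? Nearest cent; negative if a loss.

Best loop SEK → ZAR → EUR → SEK:
SEK 85,024,000.00 × 1.7117 (sell SEK at bid) = ZAR 145,535,580.80
ZAR 145,535,580.80 ÷ 23.306 (buy EUR at ask) = EUR 6,244,554.23
EUR 6,244,554.23 ÷ 0.072270 (buy SEK at ask) = SEK 86,405,897.69

Net profit: SEK 1,381,897.69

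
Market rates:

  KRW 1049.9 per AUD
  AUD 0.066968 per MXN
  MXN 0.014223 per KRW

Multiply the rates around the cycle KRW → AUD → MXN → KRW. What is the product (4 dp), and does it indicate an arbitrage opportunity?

1.0000 (no arbitrage)

Around KRW → AUD → MXN → KRW: 1 ÷ 1049.9 ÷ 0.066968 ÷ 0.014223 = 0.999985
Product ≈ 1 (deviation 0.001%, within rounding noise).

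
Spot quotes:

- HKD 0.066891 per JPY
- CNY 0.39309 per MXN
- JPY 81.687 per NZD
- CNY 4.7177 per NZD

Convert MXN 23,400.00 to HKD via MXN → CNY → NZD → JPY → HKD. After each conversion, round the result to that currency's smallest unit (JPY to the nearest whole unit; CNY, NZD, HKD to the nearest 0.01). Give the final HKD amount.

MXN 23,400.00 × 0.39309 = CNY 9,198.31
CNY 9,198.31 ÷ 4.7177 = NZD 1,949.74
NZD 1,949.74 × 81.687 = JPY 159,268
JPY 159,268 × 0.066891 = HKD 10,653.60

HKD 10,653.60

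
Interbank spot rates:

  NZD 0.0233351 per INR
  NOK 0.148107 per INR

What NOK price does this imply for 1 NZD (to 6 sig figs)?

NZD/NOK = 6.34696

1 NZD ÷ 0.0233351 = 42.8539 INR
42.8539 INR × 0.148107 = 6.34696 NOK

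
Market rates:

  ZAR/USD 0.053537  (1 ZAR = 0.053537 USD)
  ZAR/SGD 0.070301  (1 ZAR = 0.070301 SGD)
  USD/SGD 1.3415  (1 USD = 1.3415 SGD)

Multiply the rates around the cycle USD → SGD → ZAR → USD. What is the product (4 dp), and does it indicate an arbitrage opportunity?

Around USD → SGD → ZAR → USD: 1 × 1.3415 ÷ 0.070301 × 0.053537 = 1.021605
Product > 1; profitable direction is USD → SGD → ZAR → USD.

1.0216 (arbitrage exists)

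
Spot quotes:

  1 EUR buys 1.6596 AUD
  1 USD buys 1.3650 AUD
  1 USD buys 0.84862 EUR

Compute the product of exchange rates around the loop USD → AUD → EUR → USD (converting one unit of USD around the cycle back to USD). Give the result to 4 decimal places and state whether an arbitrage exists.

0.9692 (arbitrage exists)

Around USD → AUD → EUR → USD: 1 × 1.3650 ÷ 1.6596 ÷ 0.84862 = 0.969206
Product < 1; profitable direction is USD → EUR → AUD → USD.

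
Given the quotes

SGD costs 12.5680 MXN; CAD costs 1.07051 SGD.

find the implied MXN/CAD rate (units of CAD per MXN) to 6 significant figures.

1 MXN ÷ 12.5680 = 0.0795672 SGD
0.0795672 SGD ÷ 1.07051 = 0.0743264 CAD

MXN/CAD = 0.0743264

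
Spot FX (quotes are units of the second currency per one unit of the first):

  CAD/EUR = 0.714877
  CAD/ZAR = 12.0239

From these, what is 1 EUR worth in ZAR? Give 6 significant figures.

EUR/ZAR = 16.8195

1 EUR ÷ 0.714877 = 1.39884 CAD
1.39884 CAD × 12.0239 = 16.8195 ZAR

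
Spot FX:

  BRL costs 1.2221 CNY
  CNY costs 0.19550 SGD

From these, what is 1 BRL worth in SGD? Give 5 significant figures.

1 BRL × 1.2221 = 1.2221 CNY
1.2221 CNY × 0.19550 = 0.238921 SGD

BRL/SGD = 0.23892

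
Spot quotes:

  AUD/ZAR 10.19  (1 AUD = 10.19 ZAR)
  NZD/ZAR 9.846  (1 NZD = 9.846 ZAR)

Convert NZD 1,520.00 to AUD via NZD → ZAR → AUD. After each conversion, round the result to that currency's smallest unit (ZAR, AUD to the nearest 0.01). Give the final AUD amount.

AUD 1,468.69

NZD 1,520.00 × 9.846 = ZAR 14,965.92
ZAR 14,965.92 ÷ 10.19 = AUD 1,468.69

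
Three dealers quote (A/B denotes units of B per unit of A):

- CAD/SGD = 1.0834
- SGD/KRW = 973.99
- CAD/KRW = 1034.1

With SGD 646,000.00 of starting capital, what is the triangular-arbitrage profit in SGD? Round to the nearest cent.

Profit: SGD 13,194.10

Profitable loop is SGD → KRW → CAD → SGD:
SGD 646,000.00 × 973.99 = KRW 629,197,540
KRW 629,197,540 ÷ 1034.1 = CAD 608,449.41
CAD 608,449.41 × 1.0834 = SGD 659,194.10
Profit = SGD 659,194.10 − SGD 646,000.00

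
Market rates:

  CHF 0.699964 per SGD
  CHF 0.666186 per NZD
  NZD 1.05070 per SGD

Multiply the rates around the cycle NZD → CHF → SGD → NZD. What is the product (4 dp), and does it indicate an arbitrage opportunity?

1.0000 (no arbitrage)

Around NZD → CHF → SGD → NZD: 1 × 0.666186 ÷ 0.699964 × 1.05070 = 0.999997
Product ≈ 1 (deviation 0.000%, within rounding noise).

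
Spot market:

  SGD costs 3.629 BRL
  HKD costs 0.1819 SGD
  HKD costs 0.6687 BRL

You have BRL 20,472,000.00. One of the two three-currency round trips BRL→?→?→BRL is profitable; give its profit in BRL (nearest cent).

Profit: BRL 266,241.56

Profitable loop is BRL → SGD → HKD → BRL:
BRL 20,472,000.00 ÷ 3.629 = SGD 5,641,223.48
SGD 5,641,223.48 ÷ 0.1819 = HKD 31,012,773.38
HKD 31,012,773.38 × 0.6687 = BRL 20,738,241.56
Profit = BRL 20,738,241.56 − BRL 20,472,000.00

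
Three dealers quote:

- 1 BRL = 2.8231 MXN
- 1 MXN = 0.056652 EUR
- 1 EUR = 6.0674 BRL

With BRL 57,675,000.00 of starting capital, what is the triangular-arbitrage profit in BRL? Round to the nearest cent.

Profitable loop is BRL → EUR → MXN → BRL:
BRL 57,675,000.00 ÷ 6.0674 = EUR 9,505,719.09
EUR 9,505,719.09 ÷ 0.056652 = MXN 167,791,412.29
MXN 167,791,412.29 ÷ 2.8231 = BRL 59,435,164.28
Profit = BRL 59,435,164.28 − BRL 57,675,000.00

Profit: BRL 1,760,164.28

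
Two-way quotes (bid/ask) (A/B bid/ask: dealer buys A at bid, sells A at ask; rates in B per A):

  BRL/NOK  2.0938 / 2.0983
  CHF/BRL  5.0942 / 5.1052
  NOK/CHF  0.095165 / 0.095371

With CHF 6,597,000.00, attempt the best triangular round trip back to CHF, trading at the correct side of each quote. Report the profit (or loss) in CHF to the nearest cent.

Best loop CHF → BRL → NOK → CHF:
CHF 6,597,000.00 × 5.0942 (sell CHF at bid) = BRL 33,606,437.40
BRL 33,606,437.40 × 2.0938 (sell BRL at bid) = NOK 70,365,158.63
NOK 70,365,158.63 × 0.095165 (sell NOK at bid) = CHF 6,696,300.32

Net profit: CHF 99,300.32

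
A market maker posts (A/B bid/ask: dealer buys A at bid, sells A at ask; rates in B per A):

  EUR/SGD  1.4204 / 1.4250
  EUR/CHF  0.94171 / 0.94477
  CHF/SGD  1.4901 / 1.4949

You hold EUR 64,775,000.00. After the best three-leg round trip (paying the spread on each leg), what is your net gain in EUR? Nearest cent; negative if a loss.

Net profit: EUR 369,814.09

Best loop EUR → SGD → CHF → EUR:
EUR 64,775,000.00 × 1.4204 (sell EUR at bid) = SGD 92,006,410.00
SGD 92,006,410.00 ÷ 1.4949 (buy CHF at ask) = CHF 61,546,866.01
CHF 61,546,866.01 ÷ 0.94477 (buy EUR at ask) = EUR 65,144,814.09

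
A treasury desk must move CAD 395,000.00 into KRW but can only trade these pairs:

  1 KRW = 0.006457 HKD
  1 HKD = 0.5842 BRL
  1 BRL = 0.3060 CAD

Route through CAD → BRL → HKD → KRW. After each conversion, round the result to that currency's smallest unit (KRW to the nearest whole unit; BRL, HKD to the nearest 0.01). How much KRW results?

CAD 395,000.00 ÷ 0.3060 = BRL 1,290,849.67
BRL 1,290,849.67 ÷ 0.5842 = HKD 2,209,602.31
HKD 2,209,602.31 ÷ 0.006457 = KRW 342,202,619

KRW 342,202,619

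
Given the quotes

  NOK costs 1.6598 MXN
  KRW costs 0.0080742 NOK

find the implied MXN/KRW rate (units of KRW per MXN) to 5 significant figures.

1 MXN ÷ 1.6598 = 0.602482 NOK
0.602482 NOK ÷ 0.0080742 = 74.6182 KRW

MXN/KRW = 74.618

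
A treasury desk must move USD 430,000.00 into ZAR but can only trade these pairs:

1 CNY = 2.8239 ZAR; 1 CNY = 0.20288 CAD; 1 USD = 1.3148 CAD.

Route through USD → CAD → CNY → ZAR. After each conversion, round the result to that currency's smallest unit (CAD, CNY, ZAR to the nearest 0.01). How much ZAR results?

ZAR 7,869,338.52

USD 430,000.00 × 1.3148 = CAD 565,364.00
CAD 565,364.00 ÷ 0.20288 = CNY 2,786,691.64
CNY 2,786,691.64 × 2.8239 = ZAR 7,869,338.52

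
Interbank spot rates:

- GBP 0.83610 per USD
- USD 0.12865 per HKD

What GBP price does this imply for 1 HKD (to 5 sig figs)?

1 HKD × 0.12865 = 0.12865 USD
0.12865 USD × 0.83610 = 0.107564 GBP

HKD/GBP = 0.10756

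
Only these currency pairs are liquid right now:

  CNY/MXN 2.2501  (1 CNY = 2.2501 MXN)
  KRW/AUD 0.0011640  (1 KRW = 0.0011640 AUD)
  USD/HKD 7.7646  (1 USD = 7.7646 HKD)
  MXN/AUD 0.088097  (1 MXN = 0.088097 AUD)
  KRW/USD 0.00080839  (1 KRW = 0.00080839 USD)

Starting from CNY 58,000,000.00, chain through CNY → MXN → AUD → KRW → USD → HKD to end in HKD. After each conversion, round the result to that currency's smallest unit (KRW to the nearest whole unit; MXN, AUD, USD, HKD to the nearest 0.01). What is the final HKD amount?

HKD 61,998,041.76

CNY 58,000,000.00 × 2.2501 = MXN 130,505,800.00
MXN 130,505,800.00 × 0.088097 = AUD 11,497,169.46
AUD 11,497,169.46 ÷ 0.0011640 = KRW 9,877,293,351
KRW 9,877,293,351 × 0.00080839 = USD 7,984,705.17
USD 7,984,705.17 × 7.7646 = HKD 61,998,041.76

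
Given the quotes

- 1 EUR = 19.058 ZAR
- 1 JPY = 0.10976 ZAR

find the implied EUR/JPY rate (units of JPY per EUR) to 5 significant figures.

1 EUR × 19.058 = 19.058 ZAR
19.058 ZAR ÷ 0.10976 = 173.633 JPY

EUR/JPY = 173.63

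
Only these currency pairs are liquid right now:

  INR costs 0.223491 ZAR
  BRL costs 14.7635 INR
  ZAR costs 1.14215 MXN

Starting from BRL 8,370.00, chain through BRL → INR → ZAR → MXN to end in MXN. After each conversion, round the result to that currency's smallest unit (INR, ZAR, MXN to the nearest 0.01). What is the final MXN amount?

BRL 8,370.00 × 14.7635 = INR 123,570.50
INR 123,570.50 × 0.223491 = ZAR 27,616.89
ZAR 27,616.89 × 1.14215 = MXN 31,542.63

MXN 31,542.63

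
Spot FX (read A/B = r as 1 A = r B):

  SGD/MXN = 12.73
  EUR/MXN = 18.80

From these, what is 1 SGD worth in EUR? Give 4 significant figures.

SGD/EUR = 0.6771

1 SGD × 12.73 = 12.73 MXN
12.73 MXN ÷ 18.80 = 0.677128 EUR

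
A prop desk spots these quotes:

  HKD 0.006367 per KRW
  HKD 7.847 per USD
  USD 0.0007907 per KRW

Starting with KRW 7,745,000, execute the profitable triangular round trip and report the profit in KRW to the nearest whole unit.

Profitable loop is KRW → HKD → USD → KRW:
KRW 7,745,000 × 0.006367 = HKD 49,312.42
HKD 49,312.42 ÷ 7.847 = USD 6,284.24
USD 6,284.24 ÷ 0.0007907 = KRW 7,947,689
Profit = KRW 7,947,689 − KRW 7,745,000

Profit: KRW 202,689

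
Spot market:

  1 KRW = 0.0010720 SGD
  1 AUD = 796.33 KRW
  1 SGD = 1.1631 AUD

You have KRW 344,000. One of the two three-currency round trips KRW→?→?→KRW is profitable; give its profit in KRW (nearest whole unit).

Profitable loop is KRW → AUD → SGD → KRW:
KRW 344,000 ÷ 796.33 = AUD 431.98
AUD 431.98 ÷ 1.1631 = SGD 371.41
SGD 371.41 ÷ 0.0010720 = KRW 346,460
Profit = KRW 346,460 − KRW 344,000

Profit: KRW 2,460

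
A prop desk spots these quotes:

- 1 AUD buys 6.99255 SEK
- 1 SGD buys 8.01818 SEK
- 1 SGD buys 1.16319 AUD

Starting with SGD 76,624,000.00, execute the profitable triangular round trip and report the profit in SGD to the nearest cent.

Profit: SGD 1,103,600.07

Profitable loop is SGD → AUD → SEK → SGD:
SGD 76,624,000.00 × 1.16319 = AUD 89,128,270.56
AUD 89,128,270.56 × 6.99255 = SEK 623,233,888.30
SEK 623,233,888.30 ÷ 8.01818 = SGD 77,727,600.07
Profit = SGD 77,727,600.07 − SGD 76,624,000.00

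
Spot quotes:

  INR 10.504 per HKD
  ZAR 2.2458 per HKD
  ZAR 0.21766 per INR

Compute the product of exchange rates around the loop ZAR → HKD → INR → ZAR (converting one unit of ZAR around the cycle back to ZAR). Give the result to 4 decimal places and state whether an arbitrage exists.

Around ZAR → HKD → INR → ZAR: 1 ÷ 2.2458 × 10.504 × 0.21766 = 1.018034
Product > 1; profitable direction is ZAR → HKD → INR → ZAR.

1.0180 (arbitrage exists)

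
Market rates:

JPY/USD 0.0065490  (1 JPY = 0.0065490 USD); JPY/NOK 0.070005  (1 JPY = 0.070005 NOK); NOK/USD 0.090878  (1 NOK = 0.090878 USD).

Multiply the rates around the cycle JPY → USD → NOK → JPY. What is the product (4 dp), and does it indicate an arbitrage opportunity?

1.0294 (arbitrage exists)

Around JPY → USD → NOK → JPY: 1 × 0.0065490 ÷ 0.090878 ÷ 0.070005 = 1.029407
Product > 1; profitable direction is JPY → USD → NOK → JPY.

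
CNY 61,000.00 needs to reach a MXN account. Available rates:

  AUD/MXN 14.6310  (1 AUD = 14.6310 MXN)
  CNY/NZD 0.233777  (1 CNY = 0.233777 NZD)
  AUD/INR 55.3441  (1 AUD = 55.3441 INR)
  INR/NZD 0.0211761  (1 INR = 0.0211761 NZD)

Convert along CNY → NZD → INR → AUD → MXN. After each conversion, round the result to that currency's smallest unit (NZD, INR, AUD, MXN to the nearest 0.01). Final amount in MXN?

MXN 178,028.11

CNY 61,000.00 × 0.233777 = NZD 14,260.40
NZD 14,260.40 ÷ 0.0211761 = INR 673,419.56
INR 673,419.56 ÷ 55.3441 = AUD 12,167.87
AUD 12,167.87 × 14.6310 = MXN 178,028.11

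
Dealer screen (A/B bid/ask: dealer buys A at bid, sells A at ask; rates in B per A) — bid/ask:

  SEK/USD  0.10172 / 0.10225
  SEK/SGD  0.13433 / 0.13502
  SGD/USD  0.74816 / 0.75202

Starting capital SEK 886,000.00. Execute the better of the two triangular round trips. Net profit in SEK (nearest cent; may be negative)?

Net profit: SEK 1,590.36

Best loop SEK → USD → SGD → SEK:
SEK 886,000.00 × 0.10172 (sell SEK at bid) = USD 90,123.92
USD 90,123.92 ÷ 0.75202 (buy SGD at ask) = SGD 119,842.45
SGD 119,842.45 ÷ 0.13502 (buy SEK at ask) = SEK 887,590.36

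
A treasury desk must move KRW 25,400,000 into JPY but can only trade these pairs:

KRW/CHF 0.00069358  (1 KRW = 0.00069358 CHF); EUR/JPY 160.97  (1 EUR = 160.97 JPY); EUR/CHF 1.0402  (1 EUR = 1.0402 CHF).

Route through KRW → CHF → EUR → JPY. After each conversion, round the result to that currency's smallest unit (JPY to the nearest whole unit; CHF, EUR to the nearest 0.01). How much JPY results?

JPY 2,726,204

KRW 25,400,000 × 0.00069358 = CHF 17,616.93
CHF 17,616.93 ÷ 1.0402 = EUR 16,936.10
EUR 16,936.10 × 160.97 = JPY 2,726,204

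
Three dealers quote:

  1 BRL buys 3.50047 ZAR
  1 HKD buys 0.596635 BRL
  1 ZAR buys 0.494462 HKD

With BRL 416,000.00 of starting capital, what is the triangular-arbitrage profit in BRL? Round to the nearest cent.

Profitable loop is BRL → ZAR → HKD → BRL:
BRL 416,000.00 × 3.50047 = ZAR 1,456,195.52
ZAR 1,456,195.52 × 0.494462 = HKD 720,033.35
HKD 720,033.35 × 0.596635 = BRL 429,597.10
Profit = BRL 429,597.10 − BRL 416,000.00

Profit: BRL 13,597.10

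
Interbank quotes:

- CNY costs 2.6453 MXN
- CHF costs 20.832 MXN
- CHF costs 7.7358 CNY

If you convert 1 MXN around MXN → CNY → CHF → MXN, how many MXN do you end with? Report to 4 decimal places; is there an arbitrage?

1.0180 (arbitrage exists)

Around MXN → CNY → CHF → MXN: 1 ÷ 2.6453 ÷ 7.7358 × 20.832 = 1.018007
Product > 1; profitable direction is MXN → CNY → CHF → MXN.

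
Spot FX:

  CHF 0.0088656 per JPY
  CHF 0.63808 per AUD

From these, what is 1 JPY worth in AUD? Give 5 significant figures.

JPY/AUD = 0.013894

1 JPY × 0.0088656 = 0.0088656 CHF
0.0088656 CHF ÷ 0.63808 = 0.0138942 AUD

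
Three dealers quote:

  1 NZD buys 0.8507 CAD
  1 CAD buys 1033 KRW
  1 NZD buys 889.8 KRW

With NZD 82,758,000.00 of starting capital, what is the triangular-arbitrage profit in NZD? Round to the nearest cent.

Profit: NZD 1,038,452.58

Profitable loop is NZD → KRW → CAD → NZD:
NZD 82,758,000.00 × 889.8 = KRW 73,638,068,400
KRW 73,638,068,400 ÷ 1033 = CAD 71,285,642.21
CAD 71,285,642.21 ÷ 0.8507 = NZD 83,796,452.58
Profit = NZD 83,796,452.58 − NZD 82,758,000.00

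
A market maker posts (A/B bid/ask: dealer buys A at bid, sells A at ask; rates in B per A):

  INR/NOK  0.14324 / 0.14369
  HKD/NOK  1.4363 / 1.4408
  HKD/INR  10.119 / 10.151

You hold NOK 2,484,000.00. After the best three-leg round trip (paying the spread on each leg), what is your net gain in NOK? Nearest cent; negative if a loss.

Net profit: NOK 14,905.31

Best loop NOK → HKD → INR → NOK:
NOK 2,484,000.00 ÷ 1.4408 (buy HKD at ask) = HKD 1,724,042.20
HKD 1,724,042.20 × 10.119 (sell HKD at bid) = INR 17,445,583.01
INR 17,445,583.01 × 0.14324 (sell INR at bid) = NOK 2,498,905.31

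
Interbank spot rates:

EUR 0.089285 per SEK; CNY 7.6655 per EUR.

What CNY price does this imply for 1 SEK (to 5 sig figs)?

SEK/CNY = 0.68441

1 SEK × 0.089285 = 0.089285 EUR
0.089285 EUR × 7.6655 = 0.684414 CNY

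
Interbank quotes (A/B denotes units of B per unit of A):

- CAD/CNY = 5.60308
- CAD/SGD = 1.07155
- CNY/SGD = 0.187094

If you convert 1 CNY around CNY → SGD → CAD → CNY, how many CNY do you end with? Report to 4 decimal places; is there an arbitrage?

0.9783 (arbitrage exists)

Around CNY → SGD → CAD → CNY: 1 × 0.187094 ÷ 1.07155 × 5.60308 = 0.978305
Product < 1; profitable direction is CNY → CAD → SGD → CNY.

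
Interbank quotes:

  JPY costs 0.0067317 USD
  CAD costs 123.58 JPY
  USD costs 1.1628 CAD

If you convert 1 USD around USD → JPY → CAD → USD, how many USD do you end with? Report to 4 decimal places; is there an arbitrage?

Around USD → JPY → CAD → USD: 1 ÷ 0.0067317 ÷ 123.58 ÷ 1.1628 = 1.033765
Product > 1; profitable direction is USD → JPY → CAD → USD.

1.0338 (arbitrage exists)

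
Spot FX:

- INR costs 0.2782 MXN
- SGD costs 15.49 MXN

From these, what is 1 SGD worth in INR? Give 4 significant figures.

SGD/INR = 55.68

1 SGD × 15.49 = 15.49 MXN
15.49 MXN ÷ 0.2782 = 55.6794 INR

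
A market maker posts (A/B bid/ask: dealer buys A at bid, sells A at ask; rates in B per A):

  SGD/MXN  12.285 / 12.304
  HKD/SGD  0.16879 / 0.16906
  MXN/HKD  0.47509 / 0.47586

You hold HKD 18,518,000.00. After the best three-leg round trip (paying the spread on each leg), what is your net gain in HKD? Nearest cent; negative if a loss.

Best loop HKD → MXN → SGD → HKD:
HKD 18,518,000.00 ÷ 0.47586 (buy MXN at ask) = MXN 38,914,806.88
MXN 38,914,806.88 ÷ 12.304 (buy SGD at ask) = SGD 3,162,776.89
SGD 3,162,776.89 ÷ 0.16906 (buy HKD at ask) = HKD 18,708,014.27

Net profit: HKD 190,014.27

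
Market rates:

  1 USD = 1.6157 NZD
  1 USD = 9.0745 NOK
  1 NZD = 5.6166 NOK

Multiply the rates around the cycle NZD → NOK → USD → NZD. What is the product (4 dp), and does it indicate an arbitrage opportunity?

Around NZD → NOK → USD → NZD: 1 × 5.6166 ÷ 9.0745 × 1.6157 = 1.000027
Product ≈ 1 (deviation 0.003%, within rounding noise).

1.0000 (no arbitrage)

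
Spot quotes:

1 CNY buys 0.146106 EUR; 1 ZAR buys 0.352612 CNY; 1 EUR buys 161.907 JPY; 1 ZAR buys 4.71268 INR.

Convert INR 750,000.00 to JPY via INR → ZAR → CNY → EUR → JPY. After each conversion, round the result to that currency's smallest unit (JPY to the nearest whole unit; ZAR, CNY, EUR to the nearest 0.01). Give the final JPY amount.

INR 750,000.00 ÷ 4.71268 = ZAR 159,145.11
ZAR 159,145.11 × 0.352612 = CNY 56,116.48
CNY 56,116.48 × 0.146106 = EUR 8,198.95
EUR 8,198.95 × 161.907 = JPY 1,327,467

JPY 1,327,467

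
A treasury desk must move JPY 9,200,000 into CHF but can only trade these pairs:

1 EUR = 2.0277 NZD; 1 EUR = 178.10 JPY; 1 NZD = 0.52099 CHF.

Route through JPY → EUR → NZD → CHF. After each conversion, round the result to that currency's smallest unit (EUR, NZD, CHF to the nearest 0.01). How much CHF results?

CHF 54,570.38

JPY 9,200,000 ÷ 178.10 = EUR 51,656.37
EUR 51,656.37 × 2.0277 = NZD 104,743.62
NZD 104,743.62 × 0.52099 = CHF 54,570.38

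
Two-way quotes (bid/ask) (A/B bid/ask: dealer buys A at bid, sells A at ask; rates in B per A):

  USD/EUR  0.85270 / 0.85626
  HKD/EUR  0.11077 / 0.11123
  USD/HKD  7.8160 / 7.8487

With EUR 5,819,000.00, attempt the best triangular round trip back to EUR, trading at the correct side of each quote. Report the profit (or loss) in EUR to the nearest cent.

Net profit: EUR 64,684.91

Best loop EUR → USD → HKD → EUR:
EUR 5,819,000.00 ÷ 0.85626 (buy USD at ask) = USD 6,795,833.04
USD 6,795,833.04 × 7.8160 (sell USD at bid) = HKD 53,116,231.05
HKD 53,116,231.05 × 0.11077 (sell HKD at bid) = EUR 5,883,684.91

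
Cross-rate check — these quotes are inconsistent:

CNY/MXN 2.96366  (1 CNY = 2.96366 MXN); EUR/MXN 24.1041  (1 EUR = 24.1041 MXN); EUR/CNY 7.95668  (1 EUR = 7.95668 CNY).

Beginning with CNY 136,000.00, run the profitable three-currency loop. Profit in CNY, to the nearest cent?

Profitable loop is CNY → EUR → MXN → CNY:
CNY 136,000.00 ÷ 7.95668 = EUR 17,092.56
EUR 17,092.56 × 24.1041 = MXN 412,000.68
MXN 412,000.68 ÷ 2.96366 = CNY 139,017.53
Profit = CNY 139,017.53 − CNY 136,000.00

Profit: CNY 3,017.53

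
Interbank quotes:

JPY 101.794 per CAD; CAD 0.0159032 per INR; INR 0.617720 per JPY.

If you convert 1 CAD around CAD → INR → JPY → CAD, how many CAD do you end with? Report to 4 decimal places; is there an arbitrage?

1.0000 (no arbitrage)

Around CAD → INR → JPY → CAD: 1 ÷ 0.0159032 ÷ 0.617720 ÷ 101.794 = 1.000004
Product ≈ 1 (deviation 0.000%, within rounding noise).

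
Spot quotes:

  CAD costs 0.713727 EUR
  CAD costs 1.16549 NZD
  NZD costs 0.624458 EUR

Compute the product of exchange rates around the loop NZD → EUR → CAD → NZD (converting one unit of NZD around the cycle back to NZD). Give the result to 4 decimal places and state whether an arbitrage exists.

Around NZD → EUR → CAD → NZD: 1 × 0.624458 ÷ 0.713727 × 1.16549 = 1.019717
Product > 1; profitable direction is NZD → EUR → CAD → NZD.

1.0197 (arbitrage exists)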